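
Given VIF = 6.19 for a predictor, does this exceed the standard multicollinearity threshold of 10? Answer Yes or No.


The threshold is 10.
VIF = 6.19 is < 10.
Multicollinearity indication: No.

No


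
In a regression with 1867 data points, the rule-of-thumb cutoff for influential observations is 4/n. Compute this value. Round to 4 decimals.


The threshold is 4/n.
4/1867 = 0.0021.

0.0021


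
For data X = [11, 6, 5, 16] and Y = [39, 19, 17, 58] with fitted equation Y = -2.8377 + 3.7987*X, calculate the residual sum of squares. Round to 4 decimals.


For each point, residual = actual - predicted.
Residuals: [0.0520, -0.9545, 0.8442, 0.0585].
Sum of squared residuals = 1.6299.

1.6299


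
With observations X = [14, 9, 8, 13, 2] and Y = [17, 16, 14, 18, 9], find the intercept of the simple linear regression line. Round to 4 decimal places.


First find the slope: b1 = 0.7181.
Means: xbar = 9.2000, ybar = 14.8000.
b0 = ybar - b1 * xbar = 14.8000 - 0.7181 * 9.2000 = 8.1938.

8.1938


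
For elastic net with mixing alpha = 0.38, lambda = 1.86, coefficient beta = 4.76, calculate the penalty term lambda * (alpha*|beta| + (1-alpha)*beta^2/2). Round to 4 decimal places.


Compute:
L1 = 0.38 * 4.76 = 1.8088.
L2 = 0.62 * 4.76^2 / 2 = 7.0239.
Penalty = 1.86 * (1.8088 + 7.0239) = 16.4287.

16.4287


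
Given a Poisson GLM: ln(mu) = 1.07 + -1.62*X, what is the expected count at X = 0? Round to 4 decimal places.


Linear predictor: eta = 1.07 + (-1.62)(0) = 1.0700.
Expected count: mu = exp(1.0700) = 2.9154.

2.9154


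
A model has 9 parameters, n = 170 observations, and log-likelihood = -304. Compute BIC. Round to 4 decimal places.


k * ln(n) = 9 * ln(170) = 9 * 5.135798 = 46.222182.
-2 * loglik = -2 * (-304) = 608.
BIC = 46.222182 + 608 = 654.222182, which rounds to 654.2222.

654.2222


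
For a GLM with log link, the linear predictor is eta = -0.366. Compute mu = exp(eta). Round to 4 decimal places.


mu = exp(eta) = exp(-0.366).
= 0.6935.

0.6935


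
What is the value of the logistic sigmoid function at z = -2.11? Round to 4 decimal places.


exp(2.1100) = 8.2482.
1 + exp(-z) = 9.2482.
sigmoid = 1/9.2482 = 0.1081.

0.1081


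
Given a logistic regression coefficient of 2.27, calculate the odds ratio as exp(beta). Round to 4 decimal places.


exp(2.27) = 9.6794.
So the odds ratio is 9.6794.

9.6794


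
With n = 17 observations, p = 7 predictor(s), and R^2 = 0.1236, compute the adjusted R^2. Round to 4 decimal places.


Using the formula:
(1 - 0.1236) = 0.8764.
Multiply by 16/9: 0.8764 * 16 = 14.0224, then 14.0224 / 9 = 1.5580.
Adj R^2 = 1 - 1.5580 = -0.5580.

-0.5580


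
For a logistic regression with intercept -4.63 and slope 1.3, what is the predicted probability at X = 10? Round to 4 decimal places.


Linear predictor: z = -4.63 + 1.3 * 10 = 8.3700.
P = 1/(1 + exp(-8.3700)) = 1/(1 + 0.0002) = 0.9998.

0.9998


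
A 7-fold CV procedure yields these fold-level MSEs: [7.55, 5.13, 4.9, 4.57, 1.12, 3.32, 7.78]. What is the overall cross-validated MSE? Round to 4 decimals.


Sum of fold MSEs = 34.3700.
Average = 34.3700 / 7 = 4.9100.

4.9100


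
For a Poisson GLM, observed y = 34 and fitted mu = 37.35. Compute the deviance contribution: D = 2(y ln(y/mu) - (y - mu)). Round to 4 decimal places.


Compute y*ln(y/mu) = 34*ln(34/37.35) = 34*-0.093972 = -3.195048.
y - mu = -3.35.
D = 2*(-3.195048 - (-3.35)) = 0.309904, which rounds to 0.3099.

0.3099


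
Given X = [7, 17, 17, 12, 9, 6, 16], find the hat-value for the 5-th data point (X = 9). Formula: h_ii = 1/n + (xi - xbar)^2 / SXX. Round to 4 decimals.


Mean of X: xbar = 12.0000.
SXX = 136.0000.
For X = 9: h = 1/7 + (9 - 12.0000)^2/136.0000 = 0.2090.

0.2090


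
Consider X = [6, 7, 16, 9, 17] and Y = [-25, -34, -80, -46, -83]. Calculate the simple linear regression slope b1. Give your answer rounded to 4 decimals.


Calculate xbar = 11.0000, ybar = -53.6000.
S_xx = 106.0000, S_xy = -545.0000.
Using b1 = S_xy / S_xx = -545.0000 / 106.0000, we get b1 = -5.1415.

-5.1415


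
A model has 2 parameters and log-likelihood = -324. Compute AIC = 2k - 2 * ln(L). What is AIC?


Compute:
2k = 2*2 = 4.
-2*loglik = -2*(-324) = 648.
AIC = 4 + 648 = 652.

652


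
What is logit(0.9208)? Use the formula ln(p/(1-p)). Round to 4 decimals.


1 - p = 0.0792.
p/(1-p) = 11.6263.
logit = ln(11.6263) = 2.4533.

2.4533


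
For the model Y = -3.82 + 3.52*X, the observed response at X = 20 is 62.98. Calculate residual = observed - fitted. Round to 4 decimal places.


Fitted value at X = 20 is yhat = -3.82 + 3.52*20 = 66.5800.
Residual = 62.98 - 66.5800 = -3.6000.

-3.6000


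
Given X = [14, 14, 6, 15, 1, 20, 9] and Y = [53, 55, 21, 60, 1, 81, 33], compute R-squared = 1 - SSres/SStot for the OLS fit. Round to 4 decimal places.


After computing the OLS fit (b0=-4.0986, b1=4.2113):
SSres = 6.5634, SStot = 4323.7143.
R^2 = 1 - 6.5634/4323.7143 = 0.9985.

0.9985


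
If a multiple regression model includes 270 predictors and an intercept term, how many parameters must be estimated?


Each predictor gets one coefficient, plus one intercept.
Total parameters = 270 + 1 = 271.

271


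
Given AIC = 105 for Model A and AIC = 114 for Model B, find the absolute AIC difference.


|AIC_A - AIC_B| = |105 - 114| = 9.
Model A is preferred (lower AIC).

9


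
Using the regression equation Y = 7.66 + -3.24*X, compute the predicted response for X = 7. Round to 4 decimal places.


Substitute X = 7 into the equation:
Y = 7.66 + -3.24 * 7 = 7.66 + -22.6800 = -15.0200.

-15.0200


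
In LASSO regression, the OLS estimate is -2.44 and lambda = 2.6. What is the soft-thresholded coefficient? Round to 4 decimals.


Check: |-2.44| = 2.44 vs lambda = 2.6.
Since |beta| <= lambda, the coefficient is set to 0.
Soft-thresholded coefficient = 0.0000.

0.0000


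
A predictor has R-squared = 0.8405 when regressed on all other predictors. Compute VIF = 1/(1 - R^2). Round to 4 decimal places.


Denominator: 1 - 0.8405 = 0.1595.
VIF = 1 / 0.1595 = 6.2696.

6.2696


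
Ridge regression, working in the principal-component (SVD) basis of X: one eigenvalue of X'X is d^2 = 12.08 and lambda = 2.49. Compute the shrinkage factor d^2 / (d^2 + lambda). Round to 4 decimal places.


Denominator = d^2 + lambda = 12.08 + 2.49 = 14.5700.
Shrinkage = 12.08 / 14.5700 = 0.8291.

0.8291


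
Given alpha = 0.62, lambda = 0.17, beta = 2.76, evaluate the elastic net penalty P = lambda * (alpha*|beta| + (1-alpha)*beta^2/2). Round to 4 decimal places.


L1 component = 0.62 * |2.76| = 1.7112.
L2 component = 0.38 * 2.76^2 / 2 = 1.4473.
Penalty = 0.17 * (1.7112 + 1.4473) = 0.17 * 3.1585 = 0.5370.

0.5370


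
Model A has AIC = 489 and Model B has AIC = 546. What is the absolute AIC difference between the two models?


|AIC_A - AIC_B| = |489 - 546| = 57.
Model A is preferred (lower AIC).

57


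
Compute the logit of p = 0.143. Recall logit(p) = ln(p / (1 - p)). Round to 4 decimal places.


The odds are p/(1-p) = 0.143 / 0.857 = 0.1669.
logit(p) = ln(0.1669) = -1.7906.

-1.7906


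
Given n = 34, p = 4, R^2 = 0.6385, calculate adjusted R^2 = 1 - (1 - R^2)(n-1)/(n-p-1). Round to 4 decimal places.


Adjusted R^2 = 1 - (1 - R^2) * (n-1)/(n-p-1).
(1 - R^2) = 0.3615.
(n-1)/(n-p-1) = 33/29.
(1 - R^2) * (n-1) = 0.3615 * 33 = 11.9295.
Divide by (n-p-1): 11.9295 / 29 = 0.4114.
Adj R^2 = 1 - 0.4114 = 0.5886.

0.5886


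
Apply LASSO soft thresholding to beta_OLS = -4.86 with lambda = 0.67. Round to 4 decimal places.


Absolute value: |-4.86| = 4.86.
Compare to lambda = 0.67.
Since |beta| > lambda, coefficient = sign(beta)*(|beta| - lambda) = -4.1900.

-4.1900


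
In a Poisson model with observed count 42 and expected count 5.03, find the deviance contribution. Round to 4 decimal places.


Compute y*ln(y/mu) = 42*ln(42/5.03) = 42*2.122250 = 89.134500.
y - mu = 36.97.
D = 2*(89.134500 - (36.97)) = 104.329000, which rounds to 104.3290.

104.3290


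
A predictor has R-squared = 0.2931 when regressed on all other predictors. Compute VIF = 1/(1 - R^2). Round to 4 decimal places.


VIF = 1 / (1 - 0.2931).
= 1 / 0.7069 = 1.4146.

1.4146


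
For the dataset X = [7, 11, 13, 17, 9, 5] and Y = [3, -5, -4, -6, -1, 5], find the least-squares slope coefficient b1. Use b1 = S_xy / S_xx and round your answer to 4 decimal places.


The sample means are xbar = 10.3333 and ybar = -1.3333.
Compute S_xx = 93.3333 and S_xy = -89.3333.
Slope b1 = S_xy / S_xx = -89.3333 / 93.3333 = -0.9571.

-0.9571


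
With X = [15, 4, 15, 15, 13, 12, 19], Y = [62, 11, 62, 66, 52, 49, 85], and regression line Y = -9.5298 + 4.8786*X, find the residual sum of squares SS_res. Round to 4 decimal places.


Compute predicted values, then residuals = yi - yhat_i.
Residuals: [-1.6492, 1.0154, -1.6492, 2.3508, -1.8920, -0.0134, 1.8364].
SSres = sum(residual^2) = 18.9492.

18.9492


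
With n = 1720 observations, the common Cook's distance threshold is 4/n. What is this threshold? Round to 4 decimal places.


Using the rule of thumb:
Threshold = 4 / 1720 = 0.0023.

0.0023


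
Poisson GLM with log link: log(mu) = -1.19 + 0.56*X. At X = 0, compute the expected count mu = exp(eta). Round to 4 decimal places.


eta = -1.19 + 0.56 * 0 = -1.1900.
mu = exp(-1.1900) = 0.3042.

0.3042


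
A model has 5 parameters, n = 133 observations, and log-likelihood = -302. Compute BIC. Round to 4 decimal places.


k * ln(n) = 5 * ln(133) = 5 * 4.890349 = 24.451745.
-2 * loglik = -2 * (-302) = 604.
BIC = 24.451745 + 604 = 628.451745, which rounds to 628.4517.

628.4517


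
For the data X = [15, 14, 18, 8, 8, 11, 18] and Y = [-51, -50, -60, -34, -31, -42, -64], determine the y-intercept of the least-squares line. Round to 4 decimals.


First find the slope: b1 = -2.8990.
Means: xbar = 13.1429, ybar = -47.4286.
b0 = ybar - b1 * xbar = -47.4286 - -2.8990 * 13.1429 = -9.3281.

-9.3281


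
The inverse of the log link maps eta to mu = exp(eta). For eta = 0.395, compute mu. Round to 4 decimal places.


The inverse log link gives:
mu = exp(0.395) = 1.4844.

1.4844


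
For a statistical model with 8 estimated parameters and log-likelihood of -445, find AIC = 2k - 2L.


Compute:
2k = 2*8 = 16.
-2*loglik = -2*(-445) = 890.
AIC = 16 + 890 = 906.

906


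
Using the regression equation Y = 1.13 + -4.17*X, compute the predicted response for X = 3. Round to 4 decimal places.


Substitute X = 3 into the equation:
Y = 1.13 + -4.17 * 3 = 1.13 + -12.5100 = -11.3800.

-11.3800


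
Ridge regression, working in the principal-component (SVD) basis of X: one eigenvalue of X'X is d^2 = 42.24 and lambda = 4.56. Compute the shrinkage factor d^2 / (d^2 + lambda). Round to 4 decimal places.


Compute the denominator: 42.24 + 4.56 = 46.8000.
Shrinkage factor = 42.24 / 46.8000 = 0.9026.

0.9026


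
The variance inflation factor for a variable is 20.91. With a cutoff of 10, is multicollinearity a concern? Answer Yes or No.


Compare VIF = 20.91 to the threshold of 10.
20.91 >= 10, so the answer is Yes.

Yes


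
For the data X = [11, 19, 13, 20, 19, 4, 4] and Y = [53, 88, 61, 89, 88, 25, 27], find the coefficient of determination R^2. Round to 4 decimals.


The fitted line is Y = 9.2849 + 4.0667*X.
SSres = 11.5797, SStot = 4755.7143.
R^2 = 1 - SSres/SStot = 0.9976.

0.9976


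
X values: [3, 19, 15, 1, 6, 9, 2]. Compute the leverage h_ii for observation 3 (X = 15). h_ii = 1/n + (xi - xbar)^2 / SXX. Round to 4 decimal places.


Compute xbar = 7.8571 with n = 7 observations.
SXX = 284.8571.
Leverage = 1/7 + (15 - 7.8571)^2/284.8571 = 0.3220.

0.3220


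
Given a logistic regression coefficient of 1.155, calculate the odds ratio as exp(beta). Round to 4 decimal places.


The odds ratio is computed as:
OR = e^(1.155) = 3.1740.

3.1740


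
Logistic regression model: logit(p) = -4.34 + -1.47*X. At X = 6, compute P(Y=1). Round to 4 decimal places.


Compute z = -4.34 + (-1.47)(6) = -13.1600.
exp(-z) = 519176.9250.
P = 1/(1 + 519176.9250) = 0.0000.

0.0000


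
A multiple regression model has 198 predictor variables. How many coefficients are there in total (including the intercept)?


Including the intercept, the model has 198 predictor coefficients + 1 intercept.
Total = 199.

199


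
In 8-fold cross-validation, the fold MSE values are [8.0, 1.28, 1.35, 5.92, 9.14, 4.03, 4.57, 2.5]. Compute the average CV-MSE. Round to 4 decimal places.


Add all fold MSEs: 36.7900.
Divide by k = 8: 36.7900/8 = 4.5988.

4.5988


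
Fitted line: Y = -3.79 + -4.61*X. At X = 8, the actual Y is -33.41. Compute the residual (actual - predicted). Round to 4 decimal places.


Fitted value at X = 8 is yhat = -3.79 + -4.61*8 = -40.6700.
Residual = -33.41 - -40.6700 = 7.2600.

7.2600


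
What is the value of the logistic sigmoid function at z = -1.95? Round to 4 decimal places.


First, exp(1.9500) = 7.0287.
Then sigma(z) = 1/(1 + 7.0287) = 0.1246.

0.1246


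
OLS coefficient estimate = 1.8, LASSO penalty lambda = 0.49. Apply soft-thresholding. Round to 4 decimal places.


Absolute value: |1.8| = 1.8.
Compare to lambda = 0.49.
Since |beta| > lambda, coefficient = sign(beta)*(|beta| - lambda) = 1.3100.

1.3100


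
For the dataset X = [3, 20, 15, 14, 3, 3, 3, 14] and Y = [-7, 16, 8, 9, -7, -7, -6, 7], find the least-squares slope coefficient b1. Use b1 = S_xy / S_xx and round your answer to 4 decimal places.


The sample means are xbar = 9.3750 and ybar = 1.6250.
Compute S_xx = 349.8750 and S_xy = 461.1250.
Slope b1 = S_xy / S_xx = 461.1250 / 349.8750 = 1.3180.

1.3180


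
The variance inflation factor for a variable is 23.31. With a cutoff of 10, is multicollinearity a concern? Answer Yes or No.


Compare VIF = 23.31 to the threshold of 10.
23.31 >= 10, so the answer is Yes.

Yes


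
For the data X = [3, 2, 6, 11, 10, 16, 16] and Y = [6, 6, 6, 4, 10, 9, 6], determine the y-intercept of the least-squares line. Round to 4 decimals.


The slope is b1 = 0.1030.
Sample means are xbar = 9.1429 and ybar = 6.7143.
Intercept: b0 = 6.7143 - (0.1030)(9.1429) = 5.7721.

5.7721


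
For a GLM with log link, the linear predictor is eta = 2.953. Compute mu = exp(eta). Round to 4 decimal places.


Apply the inverse link:
mu = e^2.953 = 19.1634.

19.1634


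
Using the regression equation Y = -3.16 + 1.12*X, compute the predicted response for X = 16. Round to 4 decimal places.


Plug X = 16 into Y = -3.16 + 1.12*X:
Y = -3.16 + 17.9200 = 14.7600.

14.7600


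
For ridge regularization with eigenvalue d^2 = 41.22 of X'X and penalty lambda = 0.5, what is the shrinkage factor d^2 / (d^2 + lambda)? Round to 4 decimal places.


Compute the denominator: 41.22 + 0.5 = 41.7200.
Shrinkage factor = 41.22 / 41.7200 = 0.9880.

0.9880


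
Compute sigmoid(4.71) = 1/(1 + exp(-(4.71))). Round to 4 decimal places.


Compute exp(-4.7100) = 0.0090.
Sigmoid = 1 / (1 + 0.0090) = 1 / 1.0090 = 0.9911.

0.9911


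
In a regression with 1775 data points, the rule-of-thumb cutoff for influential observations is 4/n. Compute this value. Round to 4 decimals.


Using the rule of thumb:
Threshold = 4 / 1775 = 0.0023.

0.0023


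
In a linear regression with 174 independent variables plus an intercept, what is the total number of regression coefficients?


Including the intercept, the model has 174 predictor coefficients + 1 intercept.
Total = 175.

175


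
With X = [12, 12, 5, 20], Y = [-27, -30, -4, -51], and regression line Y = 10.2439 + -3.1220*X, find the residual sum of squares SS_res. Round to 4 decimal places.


Predicted values from Y = 10.2439 + -3.1220*X.
Residuals: [0.2201, -2.7799, 1.3661, 1.1961].
SSres = 11.0732.

11.0732


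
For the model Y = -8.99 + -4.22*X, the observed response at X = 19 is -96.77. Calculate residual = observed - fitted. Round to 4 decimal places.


Compute yhat = -8.99 + (-4.22)(19) = -89.1700.
Residual = actual - predicted = -96.77 - -89.1700 = -7.6000.

-7.6000


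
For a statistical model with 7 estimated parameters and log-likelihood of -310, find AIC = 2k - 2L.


AIC = 2*7 - 2*(-310).
= 14 + 620 = 634.

634


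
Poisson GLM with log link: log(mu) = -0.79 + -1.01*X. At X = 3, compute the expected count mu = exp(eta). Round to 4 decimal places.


Compute eta = -0.79 + -1.01 * 3 = -3.8200.
Apply inverse link: mu = e^-3.8200 = 0.0219.

0.0219


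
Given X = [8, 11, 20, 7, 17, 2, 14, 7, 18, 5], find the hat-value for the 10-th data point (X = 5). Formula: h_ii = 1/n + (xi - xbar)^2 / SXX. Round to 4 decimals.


Mean of X: xbar = 10.9000.
SXX = 332.9000.
For X = 5: h = 1/10 + (5 - 10.9000)^2/332.9000 = 0.2046.

0.2046


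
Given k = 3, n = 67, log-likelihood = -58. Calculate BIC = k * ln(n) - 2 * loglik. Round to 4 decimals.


ln(67) = 4.204693.
k * ln(n) = 3 * 4.204693 = 12.614079.
-2L = 116.
BIC = 12.614079 + 116 = 128.614079, which rounds to 128.6141.

128.6141


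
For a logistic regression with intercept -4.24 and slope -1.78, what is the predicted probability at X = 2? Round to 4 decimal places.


Linear predictor: z = -4.24 + -1.78 * 2 = -7.8000.
P = 1/(1 + exp(7.8000)) = 1/(1 + 2440.6020) = 0.0004.

0.0004


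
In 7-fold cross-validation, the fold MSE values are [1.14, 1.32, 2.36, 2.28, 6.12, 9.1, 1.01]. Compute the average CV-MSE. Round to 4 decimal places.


Sum of fold MSEs = 23.3300.
Average = 23.3300 / 7 = 3.3329.

3.3329


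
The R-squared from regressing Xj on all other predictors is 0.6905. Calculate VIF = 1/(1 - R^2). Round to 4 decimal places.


VIF = 1 / (1 - 0.6905).
= 1 / 0.3095 = 3.2310.

3.2310


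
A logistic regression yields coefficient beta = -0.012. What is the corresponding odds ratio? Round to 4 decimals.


Odds ratio = exp(beta) = exp(-0.012).
= 0.9881.

0.9881


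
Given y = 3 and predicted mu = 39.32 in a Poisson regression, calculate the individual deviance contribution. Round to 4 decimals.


y/mu = 3/39.32 = 0.076297 (approx.), and ln(3/39.32) = -2.573121.
y * ln(y/mu) = 3 * -2.573121 = -7.719363.
y - mu = -36.32.
D = 2 * (-7.719363 - -36.32) = 57.201274, which rounds to 57.2013.

57.2013


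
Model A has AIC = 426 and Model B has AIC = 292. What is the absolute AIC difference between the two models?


|AIC_A - AIC_B| = |426 - 292| = 134.
Model B is preferred (lower AIC).

134


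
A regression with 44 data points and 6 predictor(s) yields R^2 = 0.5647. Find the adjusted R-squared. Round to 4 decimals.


Using the formula:
(1 - 0.5647) = 0.4353.
Multiply by 43/37: 0.4353 * 43 = 18.7179, then 18.7179 / 37 = 0.5059.
Adj R^2 = 1 - 0.5059 = 0.4941.

0.4941


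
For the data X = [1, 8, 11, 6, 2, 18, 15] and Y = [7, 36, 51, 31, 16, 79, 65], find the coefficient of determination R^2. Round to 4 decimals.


After computing the OLS fit (b0=5.3662, b1=4.0563):
SSres = 20.0845, SStot = 4025.4286.
R^2 = 1 - 20.0845/4025.4286 = 0.9950.

0.9950


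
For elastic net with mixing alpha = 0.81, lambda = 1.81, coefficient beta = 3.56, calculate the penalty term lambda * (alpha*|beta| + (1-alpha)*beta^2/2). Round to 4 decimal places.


alpha * |beta| = 0.81 * 3.56 = 2.8836.
(1-alpha) * beta^2/2 = 0.19 * 12.6736/2 = 1.2040.
Total = 1.81 * (2.8836 + 1.2040) = 7.3985.

7.3985


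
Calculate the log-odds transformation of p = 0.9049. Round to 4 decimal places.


Compute the odds: 0.9049/0.0951 = 9.5152.
Take the natural log: ln(9.5152) = 2.2529.

2.2529


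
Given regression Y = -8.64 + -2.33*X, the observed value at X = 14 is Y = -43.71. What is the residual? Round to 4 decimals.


Predicted = -8.64 + -2.33 * 14 = -41.2600.
Residual = -43.71 - -41.2600 = -2.4500.

-2.4500


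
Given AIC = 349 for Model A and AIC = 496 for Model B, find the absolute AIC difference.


|AIC_A - AIC_B| = |349 - 496| = 147.
Model A is preferred (lower AIC).

147


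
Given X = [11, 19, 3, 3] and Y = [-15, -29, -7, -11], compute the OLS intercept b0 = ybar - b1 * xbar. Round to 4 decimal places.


The slope is b1 = -1.2045.
Sample means are xbar = 9.0000 and ybar = -15.5000.
Intercept: b0 = -15.5000 - (-1.2045)(9.0000) = -4.6591.

-4.6591


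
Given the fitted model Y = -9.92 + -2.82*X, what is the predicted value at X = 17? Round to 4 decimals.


Predicted value:
Y = -9.92 + (-2.82)(17) = -9.92 + -47.9400 = -57.8600.

-57.8600


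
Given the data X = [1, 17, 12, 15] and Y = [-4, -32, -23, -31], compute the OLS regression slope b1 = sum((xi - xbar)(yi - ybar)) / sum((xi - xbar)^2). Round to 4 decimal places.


The sample means are xbar = 11.2500 and ybar = -22.5000.
Compute S_xx = 152.7500 and S_xy = -276.5000.
Slope b1 = S_xy / S_xx = -276.5000 / 152.7500 = -1.8101.

-1.8101


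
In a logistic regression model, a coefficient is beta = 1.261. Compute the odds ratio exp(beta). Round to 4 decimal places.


Odds ratio = exp(beta) = exp(1.261).
= 3.5289.

3.5289


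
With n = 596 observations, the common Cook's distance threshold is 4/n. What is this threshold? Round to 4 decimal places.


The threshold is 4/n.
4/596 = 0.0067.

0.0067


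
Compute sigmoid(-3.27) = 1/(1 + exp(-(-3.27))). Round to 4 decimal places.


First, exp(3.2700) = 26.3113.
Then sigma(z) = 1/(1 + 26.3113) = 0.0366.

0.0366


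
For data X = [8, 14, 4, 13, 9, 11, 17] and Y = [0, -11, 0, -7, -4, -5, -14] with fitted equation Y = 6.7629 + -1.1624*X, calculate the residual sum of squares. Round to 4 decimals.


Compute predicted values, then residuals = yi - yhat_i.
Residuals: [2.5363, -1.4893, -2.1133, 1.3483, -0.3013, 1.0235, -1.0021].
SSres = sum(residual^2) = 17.0773.

17.0773


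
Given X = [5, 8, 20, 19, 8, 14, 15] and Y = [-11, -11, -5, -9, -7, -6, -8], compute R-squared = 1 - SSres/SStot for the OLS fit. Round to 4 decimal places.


The fitted line is Y = -11.3125 + 0.2493*X.
SSres = 20.2142, SStot = 32.8571.
R^2 = 1 - SSres/SStot = 0.3848.

0.3848


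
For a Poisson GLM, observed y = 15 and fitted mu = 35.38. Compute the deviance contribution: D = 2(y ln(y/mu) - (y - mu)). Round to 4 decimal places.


First: ln(15/35.38) = -0.858096.
Then: 15 * -0.858096 = -12.871440.
y - mu = 15 - 35.38 = -20.38.
D = 2(-12.871440 - -20.38) = 15.017120, which rounds to 15.0171.

15.0171


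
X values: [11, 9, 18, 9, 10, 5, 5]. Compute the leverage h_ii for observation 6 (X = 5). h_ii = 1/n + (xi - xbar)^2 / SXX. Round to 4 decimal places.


Mean of X: xbar = 9.5714.
SXX = 115.7143.
For X = 5: h = 1/7 + (5 - 9.5714)^2/115.7143 = 0.3235.

0.3235


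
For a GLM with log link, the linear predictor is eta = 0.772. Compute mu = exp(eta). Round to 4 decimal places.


The inverse log link gives:
mu = exp(0.772) = 2.1641.

2.1641


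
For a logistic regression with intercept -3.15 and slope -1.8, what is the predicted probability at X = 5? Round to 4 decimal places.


Compute z = -3.15 + (-1.8)(5) = -12.1500.
exp(-z) = 189094.0898.
P = 1/(1 + 189094.0898) = 0.0000.

0.0000


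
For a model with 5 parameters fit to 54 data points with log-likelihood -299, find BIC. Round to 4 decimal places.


k * ln(n) = 5 * ln(54) = 5 * 3.988984 = 19.944920.
-2 * loglik = -2 * (-299) = 598.
BIC = 19.944920 + 598 = 617.944920, which rounds to 617.9449.

617.9449


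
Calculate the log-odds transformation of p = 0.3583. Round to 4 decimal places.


The odds are p/(1-p) = 0.3583 / 0.6417 = 0.5584.
logit(p) = ln(0.5584) = -0.5828.

-0.5828


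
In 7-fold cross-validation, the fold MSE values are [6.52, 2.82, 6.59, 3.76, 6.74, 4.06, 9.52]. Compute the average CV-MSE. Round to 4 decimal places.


Sum of fold MSEs = 40.0100.
Average = 40.0100 / 7 = 5.7157.

5.7157


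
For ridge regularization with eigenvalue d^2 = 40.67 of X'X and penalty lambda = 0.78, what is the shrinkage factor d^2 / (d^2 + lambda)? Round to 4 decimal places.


Compute the denominator: 40.67 + 0.78 = 41.4500.
Shrinkage factor = 40.67 / 41.4500 = 0.9812.

0.9812


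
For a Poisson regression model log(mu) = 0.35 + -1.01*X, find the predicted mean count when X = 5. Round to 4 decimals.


eta = 0.35 + -1.01 * 5 = -4.7000.
mu = exp(-4.7000) = 0.0091.

0.0091


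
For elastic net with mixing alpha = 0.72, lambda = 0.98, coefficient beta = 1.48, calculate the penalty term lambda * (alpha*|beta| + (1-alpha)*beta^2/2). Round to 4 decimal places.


alpha * |beta| = 0.72 * 1.48 = 1.0656.
(1-alpha) * beta^2/2 = 0.28 * 2.1904/2 = 0.3067.
Total = 0.98 * (1.0656 + 0.3067) = 1.3448.

1.3448


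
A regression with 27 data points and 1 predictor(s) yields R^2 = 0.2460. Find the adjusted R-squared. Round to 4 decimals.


Adjusted R^2 = 1 - (1 - R^2) * (n-1)/(n-p-1).
(1 - R^2) = 0.7540.
(n-1)/(n-p-1) = 26/25.
(1 - R^2) * (n-1) = 0.7540 * 26 = 19.6040.
Divide by (n-p-1): 19.6040 / 25 = 0.7842.
Adj R^2 = 1 - 0.7842 = 0.2158.

0.2158


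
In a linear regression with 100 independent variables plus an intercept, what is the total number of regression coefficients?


Including the intercept, the model has 100 predictor coefficients + 1 intercept.
Total = 101.

101


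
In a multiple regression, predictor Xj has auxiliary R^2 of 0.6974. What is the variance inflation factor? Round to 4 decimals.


VIF = 1 / (1 - 0.6974).
= 1 / 0.3026 = 3.3047.

3.3047


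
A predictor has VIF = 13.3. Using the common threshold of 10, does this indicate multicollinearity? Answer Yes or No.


Compare VIF = 13.3 to the threshold of 10.
13.3 >= 10, so the answer is Yes.

Yes


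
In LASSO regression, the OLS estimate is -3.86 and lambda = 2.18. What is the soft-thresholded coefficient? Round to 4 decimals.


Absolute value: |-3.86| = 3.86.
Compare to lambda = 2.18.
Since |beta| > lambda, coefficient = sign(beta)*(|beta| - lambda) = -1.6800.

-1.6800


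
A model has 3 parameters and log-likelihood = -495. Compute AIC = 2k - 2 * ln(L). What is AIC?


AIC = 2*3 - 2*(-495).
= 6 + 990 = 996.

996


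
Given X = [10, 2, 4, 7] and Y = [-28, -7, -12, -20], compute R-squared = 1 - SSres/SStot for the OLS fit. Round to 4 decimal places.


Fit the OLS line: b0 = -1.6122, b1 = -2.6327.
SSres = 0.0408.
SStot = 254.7500.
R^2 = 1 - 0.0408/254.7500 = 0.9998.

0.9998


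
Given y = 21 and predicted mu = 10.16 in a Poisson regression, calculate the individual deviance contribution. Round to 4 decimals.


Compute y*ln(y/mu) = 21*ln(21/10.16) = 21*0.726064 = 15.247344.
y - mu = 10.84.
D = 2*(15.247344 - (10.84)) = 8.814688, which rounds to 8.8147.

8.8147


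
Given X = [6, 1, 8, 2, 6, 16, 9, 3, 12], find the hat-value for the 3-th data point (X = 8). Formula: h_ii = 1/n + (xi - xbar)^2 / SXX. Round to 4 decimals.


Mean of X: xbar = 7.0000.
SXX = 190.0000.
For X = 8: h = 1/9 + (8 - 7.0000)^2/190.0000 = 0.1164.

0.1164


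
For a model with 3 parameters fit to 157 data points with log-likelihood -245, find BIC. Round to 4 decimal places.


k * ln(n) = 3 * ln(157) = 3 * 5.056246 = 15.168738.
-2 * loglik = -2 * (-245) = 490.
BIC = 15.168738 + 490 = 505.168738, which rounds to 505.1687.

505.1687


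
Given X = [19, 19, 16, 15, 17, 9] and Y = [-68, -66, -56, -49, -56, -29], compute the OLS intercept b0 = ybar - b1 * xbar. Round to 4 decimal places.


Compute b1 = -3.7772 from the OLS formula.
With xbar = 15.8333 and ybar = -54.0000, the intercept is:
b0 = -54.0000 - -3.7772 * 15.8333 = 5.8063.

5.8063


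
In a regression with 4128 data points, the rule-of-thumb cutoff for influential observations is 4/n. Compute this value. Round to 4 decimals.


Using the rule of thumb:
Threshold = 4 / 4128 = 0.0010.

0.0010


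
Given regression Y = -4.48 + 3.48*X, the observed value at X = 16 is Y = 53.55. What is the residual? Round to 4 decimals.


Predicted = -4.48 + 3.48 * 16 = 51.2000.
Residual = 53.55 - 51.2000 = 2.3500.

2.3500


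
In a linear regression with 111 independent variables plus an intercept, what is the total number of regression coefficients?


Total coefficients = number of predictors + 1 (for the intercept).
= 111 + 1 = 112.

112


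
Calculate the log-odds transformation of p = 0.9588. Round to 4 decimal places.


1 - p = 0.0412.
p/(1-p) = 23.2718.
logit = ln(23.2718) = 3.1472.

3.1472


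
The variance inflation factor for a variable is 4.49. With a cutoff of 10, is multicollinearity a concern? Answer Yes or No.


The threshold is 10.
VIF = 4.49 is < 10.
Multicollinearity indication: No.

No


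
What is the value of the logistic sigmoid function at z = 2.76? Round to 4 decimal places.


Compute exp(-2.7600) = 0.0633.
Sigmoid = 1 / (1 + 0.0633) = 1 / 1.0633 = 0.9405.

0.9405


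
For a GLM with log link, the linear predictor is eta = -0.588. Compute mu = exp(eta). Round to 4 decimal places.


mu = exp(eta) = exp(-0.588).
= 0.5554.

0.5554


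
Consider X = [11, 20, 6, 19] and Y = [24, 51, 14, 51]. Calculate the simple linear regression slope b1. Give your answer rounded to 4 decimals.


The sample means are xbar = 14.0000 and ybar = 35.0000.
Compute S_xx = 134.0000 and S_xy = 377.0000.
Slope b1 = S_xy / S_xx = 377.0000 / 134.0000 = 2.8134.

2.8134


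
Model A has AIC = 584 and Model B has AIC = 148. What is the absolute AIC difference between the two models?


Compute |584 - 148| = 436.
Model B has the smaller AIC.

436


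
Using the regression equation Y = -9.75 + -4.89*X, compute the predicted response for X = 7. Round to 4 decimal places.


Substitute X = 7 into the equation:
Y = -9.75 + -4.89 * 7 = -9.75 + -34.2300 = -43.9800.

-43.9800


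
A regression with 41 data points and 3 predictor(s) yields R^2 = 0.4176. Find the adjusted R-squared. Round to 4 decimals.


Using the formula:
(1 - 0.4176) = 0.5824.
Multiply by 40/37: 0.5824 * 40 = 23.2960, then 23.2960 / 37 = 0.6296.
Adj R^2 = 1 - 0.6296 = 0.3704.

0.3704


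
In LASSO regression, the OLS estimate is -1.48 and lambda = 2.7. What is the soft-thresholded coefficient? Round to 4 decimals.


|beta_OLS| = 1.48.
lambda = 2.7.
Since |beta| <= lambda, the coefficient is set to 0.
Result = 0.0000.

0.0000


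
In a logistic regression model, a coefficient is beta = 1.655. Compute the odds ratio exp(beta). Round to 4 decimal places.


exp(1.655) = 5.2331.
So the odds ratio is 5.2331.

5.2331


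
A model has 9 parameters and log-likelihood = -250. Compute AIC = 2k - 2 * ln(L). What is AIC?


AIC = 2k - 2*loglik = 2(9) - 2(-250).
= 18 + 500 = 518.

518


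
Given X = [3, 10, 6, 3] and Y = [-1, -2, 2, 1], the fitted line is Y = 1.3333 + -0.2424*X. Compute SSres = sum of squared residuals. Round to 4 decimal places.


Compute predicted values, then residuals = yi - yhat_i.
Residuals: [-1.6061, -0.9093, 2.1211, 0.3939].
SSres = sum(residual^2) = 8.0606.

8.0606


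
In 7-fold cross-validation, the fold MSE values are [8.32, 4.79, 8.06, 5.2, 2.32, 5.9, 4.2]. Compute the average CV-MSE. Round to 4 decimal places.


Sum of fold MSEs = 38.7900.
Average = 38.7900 / 7 = 5.5414.

5.5414


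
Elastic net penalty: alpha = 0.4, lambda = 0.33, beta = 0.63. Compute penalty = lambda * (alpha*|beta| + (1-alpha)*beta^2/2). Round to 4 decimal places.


Compute:
L1 = 0.4 * 0.63 = 0.2520.
L2 = 0.6 * 0.63^2 / 2 = 0.1191.
Penalty = 0.33 * (0.2520 + 0.1191) = 0.1225.

0.1225


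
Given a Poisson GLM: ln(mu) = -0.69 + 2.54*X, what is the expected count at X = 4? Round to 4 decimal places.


eta = -0.69 + 2.54 * 4 = 9.4700.
mu = exp(9.4700) = 12964.8872.

12964.8872


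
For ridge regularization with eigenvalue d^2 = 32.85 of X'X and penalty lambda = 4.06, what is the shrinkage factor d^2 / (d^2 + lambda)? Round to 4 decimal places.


d^2 + lambda = 32.85 + 4.06 = 36.9100.
Shrinkage factor = 32.85/36.9100 = 0.8900.

0.8900


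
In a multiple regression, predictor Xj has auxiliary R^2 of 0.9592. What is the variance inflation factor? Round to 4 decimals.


Using VIF = 1/(1 - R^2_j):
1 - 0.9592 = 0.0408.
VIF = 24.5098.

24.5098


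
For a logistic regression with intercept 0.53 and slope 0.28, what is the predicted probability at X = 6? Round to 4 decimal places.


Compute z = 0.53 + (0.28)(6) = 2.2100.
exp(-z) = 0.1097.
P = 1/(1 + 0.1097) = 0.9011.

0.9011


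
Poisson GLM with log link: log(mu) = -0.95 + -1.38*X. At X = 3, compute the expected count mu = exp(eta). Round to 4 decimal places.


Compute eta = -0.95 + -1.38 * 3 = -5.0900.
Apply inverse link: mu = e^-5.0900 = 0.0062.

0.0062


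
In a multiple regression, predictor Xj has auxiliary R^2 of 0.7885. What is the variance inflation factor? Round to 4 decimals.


Denominator: 1 - 0.7885 = 0.2115.
VIF = 1 / 0.2115 = 4.7281.

4.7281


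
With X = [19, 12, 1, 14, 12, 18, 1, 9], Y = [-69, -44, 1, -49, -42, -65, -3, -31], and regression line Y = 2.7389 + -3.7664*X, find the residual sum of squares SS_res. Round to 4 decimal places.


For each point, residual = actual - predicted.
Residuals: [-0.1773, -1.5421, 2.0275, 0.9907, 0.4579, 0.0563, -1.9725, 0.1587].
Sum of squared residuals = 11.6305.

11.6305


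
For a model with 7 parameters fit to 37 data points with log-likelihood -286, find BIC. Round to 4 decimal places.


ln(37) = 3.610918.
k * ln(n) = 7 * 3.610918 = 25.276426.
-2L = 572.
BIC = 25.276426 + 572 = 597.276426, which rounds to 597.2764.

597.2764


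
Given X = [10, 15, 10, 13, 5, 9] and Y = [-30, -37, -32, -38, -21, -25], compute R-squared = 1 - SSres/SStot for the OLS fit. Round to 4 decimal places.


The fitted line is Y = -11.6910 + -1.8202*X.
SSres = 24.9157, SStot = 221.5000.
R^2 = 1 - SSres/SStot = 0.8875.

0.8875


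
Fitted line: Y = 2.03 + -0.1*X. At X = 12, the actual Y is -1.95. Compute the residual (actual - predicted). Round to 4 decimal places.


Compute yhat = 2.03 + (-0.1)(12) = 0.8300.
Residual = actual - predicted = -1.95 - 0.8300 = -2.7800.

-2.7800


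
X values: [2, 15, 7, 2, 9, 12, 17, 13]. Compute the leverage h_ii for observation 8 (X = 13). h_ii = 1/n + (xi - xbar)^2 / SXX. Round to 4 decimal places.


Compute xbar = 9.6250 with n = 8 observations.
SXX = 223.8750.
Leverage = 1/8 + (13 - 9.6250)^2/223.8750 = 0.1759.

0.1759


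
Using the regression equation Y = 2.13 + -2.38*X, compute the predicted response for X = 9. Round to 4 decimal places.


Substitute X = 9 into the equation:
Y = 2.13 + -2.38 * 9 = 2.13 + -21.4200 = -19.2900.

-19.2900


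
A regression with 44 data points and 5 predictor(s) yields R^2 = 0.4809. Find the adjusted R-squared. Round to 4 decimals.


Plug in: Adj R^2 = 1 - (1 - 0.4809) * 43/38.
= 1 - 0.5191 * 43/38
= 1 - 22.3213 / 38
= 1 - 0.5874 = 0.4126.

0.4126


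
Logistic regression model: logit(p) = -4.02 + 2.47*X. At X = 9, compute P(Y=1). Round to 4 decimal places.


Linear predictor: z = -4.02 + 2.47 * 9 = 18.2100.
P = 1/(1 + exp(-18.2100)) = 1/(1 + 0.0000) = 1.0000.

1.0000


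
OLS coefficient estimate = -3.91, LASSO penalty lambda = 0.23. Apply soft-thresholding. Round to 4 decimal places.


Check: |-3.91| = 3.91 vs lambda = 0.23.
Since |beta| > lambda, coefficient = sign(beta)*(|beta| - lambda) = -3.6800.
Soft-thresholded coefficient = -3.6800.

-3.6800


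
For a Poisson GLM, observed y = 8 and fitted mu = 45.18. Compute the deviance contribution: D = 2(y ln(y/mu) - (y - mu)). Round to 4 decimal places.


First: ln(8/45.18) = -1.731213.
Then: 8 * -1.731213 = -13.849704.
y - mu = 8 - 45.18 = -37.18.
D = 2(-13.849704 - -37.18) = 46.660592, which rounds to 46.6606.

46.6606


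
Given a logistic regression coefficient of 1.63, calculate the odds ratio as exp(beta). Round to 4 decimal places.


exp(1.63) = 5.1039.
So the odds ratio is 5.1039.

5.1039


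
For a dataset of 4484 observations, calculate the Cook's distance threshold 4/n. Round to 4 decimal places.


Cook's distance cutoff = 4/n = 4/4484.
= 0.0009.

0.0009


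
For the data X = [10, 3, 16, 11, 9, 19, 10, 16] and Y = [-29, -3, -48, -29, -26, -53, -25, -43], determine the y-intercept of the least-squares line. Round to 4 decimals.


The slope is b1 = -3.1031.
Sample means are xbar = 11.7500 and ybar = -32.0000.
Intercept: b0 = -32.0000 - (-3.1031)(11.7500) = 4.4610.

4.4610


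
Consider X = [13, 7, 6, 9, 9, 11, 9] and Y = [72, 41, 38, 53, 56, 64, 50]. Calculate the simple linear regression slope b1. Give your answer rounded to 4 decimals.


Calculate xbar = 9.1429, ybar = 53.4286.
S_xx = 32.8571, S_xy = 166.5714.
Using b1 = S_xy / S_xx = 166.5714 / 32.8571, we get b1 = 5.0696.

5.0696


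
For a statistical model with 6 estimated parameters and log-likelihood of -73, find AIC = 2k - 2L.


AIC = 2*6 - 2*(-73).
= 12 + 146 = 158.

158


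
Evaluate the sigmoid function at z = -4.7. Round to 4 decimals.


First, exp(4.7000) = 109.9472.
Then sigma(z) = 1/(1 + 109.9472) = 0.0090.

0.0090


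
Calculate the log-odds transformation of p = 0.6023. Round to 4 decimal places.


Compute the odds: 0.6023/0.3977 = 1.5145.
Take the natural log: ln(1.5145) = 0.4151.

0.4151


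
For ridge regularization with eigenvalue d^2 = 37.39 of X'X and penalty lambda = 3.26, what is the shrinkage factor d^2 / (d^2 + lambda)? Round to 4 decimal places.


Denominator = d^2 + lambda = 37.39 + 3.26 = 40.6500.
Shrinkage = 37.39 / 40.6500 = 0.9198.

0.9198


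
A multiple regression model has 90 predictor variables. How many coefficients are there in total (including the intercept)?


Including the intercept, the model has 90 predictor coefficients + 1 intercept.
Total = 91.

91


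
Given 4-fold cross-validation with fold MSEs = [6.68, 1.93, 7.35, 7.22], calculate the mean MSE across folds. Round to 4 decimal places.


Add all fold MSEs: 23.1800.
Divide by k = 4: 23.1800/4 = 5.7950.

5.7950


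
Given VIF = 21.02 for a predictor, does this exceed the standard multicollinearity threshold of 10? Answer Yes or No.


Compare VIF = 21.02 to the threshold of 10.
21.02 >= 10, so the answer is Yes.

Yes


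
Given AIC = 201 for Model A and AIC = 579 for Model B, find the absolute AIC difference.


Compute |201 - 579| = 378.
Model A has the smaller AIC.

378


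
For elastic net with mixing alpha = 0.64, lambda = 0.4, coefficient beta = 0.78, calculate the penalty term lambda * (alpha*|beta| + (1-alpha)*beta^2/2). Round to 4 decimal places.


Compute:
L1 = 0.64 * 0.78 = 0.4992.
L2 = 0.36 * 0.78^2 / 2 = 0.1095.
Penalty = 0.4 * (0.4992 + 0.1095) = 0.2435.

0.2435


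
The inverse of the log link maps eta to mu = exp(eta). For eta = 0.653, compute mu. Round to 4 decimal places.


The inverse log link gives:
mu = exp(0.653) = 1.9213.

1.9213


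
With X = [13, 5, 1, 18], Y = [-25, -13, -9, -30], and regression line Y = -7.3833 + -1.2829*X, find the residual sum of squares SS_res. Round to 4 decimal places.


Predicted values from Y = -7.3833 + -1.2829*X.
Residuals: [-0.9390, 0.7978, -0.3338, 0.4755].
SSres = 1.8557.

1.8557


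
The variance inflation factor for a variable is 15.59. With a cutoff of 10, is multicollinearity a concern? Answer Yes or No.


Check: VIF = 15.59 vs threshold = 10.
Since 15.59 >= 10, the answer is Yes.

Yes


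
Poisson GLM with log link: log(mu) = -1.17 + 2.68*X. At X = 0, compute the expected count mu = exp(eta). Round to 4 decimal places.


Compute eta = -1.17 + 2.68 * 0 = -1.1700.
Apply inverse link: mu = e^-1.1700 = 0.3104.

0.3104


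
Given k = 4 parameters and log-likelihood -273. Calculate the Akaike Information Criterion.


Compute:
2k = 2*4 = 8.
-2*loglik = -2*(-273) = 546.
AIC = 8 + 546 = 554.

554


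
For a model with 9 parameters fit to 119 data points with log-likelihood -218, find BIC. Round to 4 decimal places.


k * ln(n) = 9 * ln(119) = 9 * 4.779123 = 43.012107.
-2 * loglik = -2 * (-218) = 436.
BIC = 43.012107 + 436 = 479.012107, which rounds to 479.0121.

479.0121
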